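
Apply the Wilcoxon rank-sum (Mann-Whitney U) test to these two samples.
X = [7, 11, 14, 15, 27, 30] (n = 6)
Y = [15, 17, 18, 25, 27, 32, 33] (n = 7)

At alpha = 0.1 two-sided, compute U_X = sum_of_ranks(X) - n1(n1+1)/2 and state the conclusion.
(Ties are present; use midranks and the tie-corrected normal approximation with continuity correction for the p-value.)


Step 1: Combine and sort all 13 observations; assign midranks.
sorted (value, group): (7,X), (11,X), (14,X), (15,X), (15,Y), (17,Y), (18,Y), (25,Y), (27,X), (27,Y), (30,X), (32,Y), (33,Y)
ranks: 7->1, 11->2, 14->3, 15->4.5, 15->4.5, 17->6, 18->7, 25->8, 27->9.5, 27->9.5, 30->11, 32->12, 33->13
Step 2: Rank sum for X: R1 = 1 + 2 + 3 + 4.5 + 9.5 + 11 = 31.
Step 3: U_X = R1 - n1(n1+1)/2 = 31 - 6*7/2 = 31 - 21 = 10.
       U_Y = n1*n2 - U_X = 42 - 10 = 32.
Step 4: Ties are present, so use the tie-corrected normal approximation (with continuity correction) for the p-value.
Step 5: p-value = 0.132546; compare to alpha = 0.1. fail to reject H0.

U_X = 10, p = 0.132546, fail to reject H0 at alpha = 0.1.


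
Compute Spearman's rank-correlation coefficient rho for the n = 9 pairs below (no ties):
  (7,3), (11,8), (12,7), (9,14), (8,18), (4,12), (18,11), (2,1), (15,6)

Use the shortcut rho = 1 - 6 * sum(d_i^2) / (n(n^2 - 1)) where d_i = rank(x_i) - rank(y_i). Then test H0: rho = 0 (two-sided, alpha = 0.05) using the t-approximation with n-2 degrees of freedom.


Step 1: Rank x and y separately (midranks; no ties here).
rank(x): 7->3, 11->6, 12->7, 9->5, 8->4, 4->2, 18->9, 2->1, 15->8
rank(y): 3->2, 8->5, 7->4, 14->8, 18->9, 12->7, 11->6, 1->1, 6->3
Step 2: d_i = R_x(i) - R_y(i); compute d_i^2.
  (3-2)^2=1, (6-5)^2=1, (7-4)^2=9, (5-8)^2=9, (4-9)^2=25, (2-7)^2=25, (9-6)^2=9, (1-1)^2=0, (8-3)^2=25
sum(d^2) = 104.
Step 3: rho = 1 - 6*104 / (9*(9^2 - 1)) = 1 - 624/720 = 0.133333.
Step 4: Under H0, t = rho * sqrt((n-2)/(1-rho^2)) = 0.3559 ~ t(7).
Step 5: Two-sided p-value from the t-distribution with 7 df = 0.732368.
Step 6: alpha = 0.05. fail to reject H0.

rho = 0.1333, p = 0.732368, fail to reject H0 at alpha = 0.05.


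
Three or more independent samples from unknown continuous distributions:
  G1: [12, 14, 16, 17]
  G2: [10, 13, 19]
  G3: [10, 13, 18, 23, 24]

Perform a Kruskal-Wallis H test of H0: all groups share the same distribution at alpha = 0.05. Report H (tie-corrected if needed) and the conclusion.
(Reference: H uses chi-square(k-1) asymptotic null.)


Step 1: Combine all N = 12 observations and assign midranks.
sorted (value, group, rank): (10,G2,1.5), (10,G3,1.5), (12,G1,3), (13,G2,4.5), (13,G3,4.5), (14,G1,6), (16,G1,7), (17,G1,8), (18,G3,9), (19,G2,10), (23,G3,11), (24,G3,12)
Step 2: Sum ranks within each group.
R_1 = 24 (n_1 = 4)
R_2 = 16 (n_2 = 3)
R_3 = 38 (n_3 = 5)
Step 3: H = 12/(N(N+1)) * sum(R_i^2/n_i) - 3(N+1)
     = 12/(12*13) * (24^2/4 + 16^2/3 + 38^2/5) - 3*13
     = 0.076923 * 518.133 - 39
     = 0.856410.
Step 4: Ties present; correction factor C = 1 - 12/(12^3 - 12) = 0.993007. Corrected H = 0.856410 / 0.993007 = 0.862441.
Step 5: Under H0, H ~ chi^2(2); p-value = 0.649716.
Step 6: alpha = 0.05. fail to reject H0.

H = 0.8624, df = 2, p = 0.649716, fail to reject H0.


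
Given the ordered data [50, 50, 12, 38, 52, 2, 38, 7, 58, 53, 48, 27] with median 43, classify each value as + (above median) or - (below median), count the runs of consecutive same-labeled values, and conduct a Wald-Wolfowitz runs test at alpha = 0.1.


Step 1: Compute median = 43; label A = above, B = below.
Labels in order: AABBABBBAAAB  (n_A = 6, n_B = 6)
Step 2: Count runs R = 6.
Step 3: Under H0 (random ordering), E[R] = 2*n_A*n_B/(n_A+n_B) + 1 = 2*6*6/12 + 1 = 7.0000.
        Var[R] = 2*n_A*n_B*(2*n_A*n_B - n_A - n_B) / ((n_A+n_B)^2 * (n_A+n_B-1)) = 4320/1584 = 2.7273.
        SD[R] = 1.6514.
Step 4: Continuity-corrected z = (R + 0.5 - E[R]) / SD[R] = (6 + 0.5 - 7.0000) / 1.6514 = -0.3028.
Step 5: Two-sided p-value via normal approximation = 2*(1 - Phi(|z|)) = 0.762069.
Step 6: alpha = 0.1. fail to reject H0.

R = 6, z = -0.3028, p = 0.762069, fail to reject H0.


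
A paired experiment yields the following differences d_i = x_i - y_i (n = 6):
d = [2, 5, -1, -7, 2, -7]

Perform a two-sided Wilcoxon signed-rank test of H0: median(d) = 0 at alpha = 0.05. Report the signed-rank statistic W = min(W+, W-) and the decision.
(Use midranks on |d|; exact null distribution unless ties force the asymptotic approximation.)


Step 1: Drop any zero differences (none here) and take |d_i|.
|d| = [2, 5, 1, 7, 2, 7]
Step 2: Midrank |d_i| (ties get averaged ranks).
ranks: |2|->2.5, |5|->4, |1|->1, |7|->5.5, |2|->2.5, |7|->5.5
Step 3: Attach original signs; sum ranks with positive sign and with negative sign.
W+ = 2.5 + 4 + 2.5 = 9
W- = 1 + 5.5 + 5.5 = 12
(Check: W+ + W- = 21 should equal n(n+1)/2 = 21.)
Step 4: Test statistic W = min(W+, W-) = 9.
Step 5: Ties in |d|, so use the tie-corrected normal approximation.
        E[W] = n(n+1)/4 = 6*7/4 = 10.5.
        Tie groups: |d|=2 (t=2), |d|=7 (t=2); sum(t^3 - t) = 12.
        Var[W] = n(n+1)(2n+1)/24 - sum(t^3-t)/48 = 546/24 - 12/48 = 22.5.
        z = (W - E[W]) / sqrt(Var[W]) = (9 - 10.5) / 4.7434 = -0.3162.
        Two-sided p = 2*Phi(z) = 0.751830.
Step 6: alpha = 0.05. fail to reject H0.

W+ = 9, W- = 12, W = min = 9, p = 0.751830, fail to reject H0.


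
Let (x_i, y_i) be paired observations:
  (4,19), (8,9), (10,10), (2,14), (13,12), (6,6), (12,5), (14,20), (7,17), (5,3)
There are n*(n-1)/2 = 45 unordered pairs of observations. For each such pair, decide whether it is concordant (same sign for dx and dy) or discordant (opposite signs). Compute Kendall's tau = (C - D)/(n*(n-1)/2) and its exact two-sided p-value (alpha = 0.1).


Step 1: Enumerate the 45 unordered pairs (i,j) with i<j and classify each by sign(x_j-x_i) * sign(y_j-y_i).
  (1,2):dx=+4,dy=-10->D; (1,3):dx=+6,dy=-9->D; (1,4):dx=-2,dy=-5->C; (1,5):dx=+9,dy=-7->D
  (1,6):dx=+2,dy=-13->D; (1,7):dx=+8,dy=-14->D; (1,8):dx=+10,dy=+1->C; (1,9):dx=+3,dy=-2->D
  (1,10):dx=+1,dy=-16->D; (2,3):dx=+2,dy=+1->C; (2,4):dx=-6,dy=+5->D; (2,5):dx=+5,dy=+3->C
  (2,6):dx=-2,dy=-3->C; (2,7):dx=+4,dy=-4->D; (2,8):dx=+6,dy=+11->C; (2,9):dx=-1,dy=+8->D
  (2,10):dx=-3,dy=-6->C; (3,4):dx=-8,dy=+4->D; (3,5):dx=+3,dy=+2->C; (3,6):dx=-4,dy=-4->C
  (3,7):dx=+2,dy=-5->D; (3,8):dx=+4,dy=+10->C; (3,9):dx=-3,dy=+7->D; (3,10):dx=-5,dy=-7->C
  (4,5):dx=+11,dy=-2->D; (4,6):dx=+4,dy=-8->D; (4,7):dx=+10,dy=-9->D; (4,8):dx=+12,dy=+6->C
  (4,9):dx=+5,dy=+3->C; (4,10):dx=+3,dy=-11->D; (5,6):dx=-7,dy=-6->C; (5,7):dx=-1,dy=-7->C
  (5,8):dx=+1,dy=+8->C; (5,9):dx=-6,dy=+5->D; (5,10):dx=-8,dy=-9->C; (6,7):dx=+6,dy=-1->D
  (6,8):dx=+8,dy=+14->C; (6,9):dx=+1,dy=+11->C; (6,10):dx=-1,dy=-3->C; (7,8):dx=+2,dy=+15->C
  (7,9):dx=-5,dy=+12->D; (7,10):dx=-7,dy=-2->C; (8,9):dx=-7,dy=-3->C; (8,10):dx=-9,dy=-17->C
  (9,10):dx=-2,dy=-14->C
Step 2: C = 25, D = 20, total pairs = 45.
Step 3: tau = (C - D)/(n(n-1)/2) = (25 - 20)/45 = 0.111111.
Step 4: Exact two-sided p-value (enumerate n! = 3628800 permutations of y under H0): p = 0.727490.
Step 5: alpha = 0.1. fail to reject H0.

tau_b = 0.1111 (C=25, D=20), p = 0.727490, fail to reject H0.


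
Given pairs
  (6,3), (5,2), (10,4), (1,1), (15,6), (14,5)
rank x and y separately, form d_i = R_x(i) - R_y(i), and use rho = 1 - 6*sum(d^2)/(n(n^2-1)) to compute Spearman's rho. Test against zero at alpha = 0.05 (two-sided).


Step 1: Rank x and y separately (midranks; no ties here).
rank(x): 6->3, 5->2, 10->4, 1->1, 15->6, 14->5
rank(y): 3->3, 2->2, 4->4, 1->1, 6->6, 5->5
Step 2: d_i = R_x(i) - R_y(i); compute d_i^2.
  (3-3)^2=0, (2-2)^2=0, (4-4)^2=0, (1-1)^2=0, (6-6)^2=0, (5-5)^2=0
sum(d^2) = 0.
Step 3: rho = 1 - 6*0 / (6*(6^2 - 1)) = 1 - 0/210 = 1.000000.
Step 5: Two-sided p-value from the t-distribution with 4 df = 0.000000.
Step 6: alpha = 0.05. reject H0.

rho = 1.0000, p = 0.000000, reject H0 at alpha = 0.05.


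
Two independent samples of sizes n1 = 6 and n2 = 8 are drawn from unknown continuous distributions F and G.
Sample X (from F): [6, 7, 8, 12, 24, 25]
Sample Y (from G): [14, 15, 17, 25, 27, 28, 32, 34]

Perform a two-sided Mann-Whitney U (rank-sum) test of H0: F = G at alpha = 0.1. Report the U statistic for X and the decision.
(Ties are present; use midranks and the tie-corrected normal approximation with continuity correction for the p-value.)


Step 1: Combine and sort all 14 observations; assign midranks.
sorted (value, group): (6,X), (7,X), (8,X), (12,X), (14,Y), (15,Y), (17,Y), (24,X), (25,X), (25,Y), (27,Y), (28,Y), (32,Y), (34,Y)
ranks: 6->1, 7->2, 8->3, 12->4, 14->5, 15->6, 17->7, 24->8, 25->9.5, 25->9.5, 27->11, 28->12, 32->13, 34->14
Step 2: Rank sum for X: R1 = 1 + 2 + 3 + 4 + 8 + 9.5 = 27.5.
Step 3: U_X = R1 - n1(n1+1)/2 = 27.5 - 6*7/2 = 27.5 - 21 = 6.5.
       U_Y = n1*n2 - U_X = 48 - 6.5 = 41.5.
Step 4: Ties are present, so use the tie-corrected normal approximation (with continuity correction) for the p-value.
Step 5: p-value = 0.028013; compare to alpha = 0.1. reject H0.

U_X = 6.5, p = 0.028013, reject H0 at alpha = 0.1.


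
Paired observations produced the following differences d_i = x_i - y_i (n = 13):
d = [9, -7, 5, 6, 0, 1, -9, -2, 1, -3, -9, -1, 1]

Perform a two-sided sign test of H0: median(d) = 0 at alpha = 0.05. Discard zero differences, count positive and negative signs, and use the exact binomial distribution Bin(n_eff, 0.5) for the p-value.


Step 1: Discard zero differences. Original n = 13; n_eff = number of nonzero differences = 12.
Nonzero differences (with sign): +9, -7, +5, +6, +1, -9, -2, +1, -3, -9, -1, +1
Step 2: Count signs: positive = 6, negative = 6.
Step 3: Under H0: P(positive) = 0.5, so the number of positives S ~ Bin(12, 0.5).
Step 4: Two-sided exact p-value = sum of Bin(12,0.5) probabilities at or below the observed probability = 1.000000.
Step 5: alpha = 0.05. fail to reject H0.

n_eff = 12, pos = 6, neg = 6, p = 1.000000, fail to reject H0.


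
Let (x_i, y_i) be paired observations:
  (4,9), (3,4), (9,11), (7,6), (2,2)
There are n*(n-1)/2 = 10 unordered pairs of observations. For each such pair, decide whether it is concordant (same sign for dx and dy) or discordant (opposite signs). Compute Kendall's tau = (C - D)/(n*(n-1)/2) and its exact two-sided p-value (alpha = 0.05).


Step 1: Enumerate the 10 unordered pairs (i,j) with i<j and classify each by sign(x_j-x_i) * sign(y_j-y_i).
  (1,2):dx=-1,dy=-5->C; (1,3):dx=+5,dy=+2->C; (1,4):dx=+3,dy=-3->D; (1,5):dx=-2,dy=-7->C
  (2,3):dx=+6,dy=+7->C; (2,4):dx=+4,dy=+2->C; (2,5):dx=-1,dy=-2->C; (3,4):dx=-2,dy=-5->C
  (3,5):dx=-7,dy=-9->C; (4,5):dx=-5,dy=-4->C
Step 2: C = 9, D = 1, total pairs = 10.
Step 3: tau = (C - D)/(n(n-1)/2) = (9 - 1)/10 = 0.800000.
Step 4: Exact two-sided p-value (enumerate n! = 120 permutations of y under H0): p = 0.083333.
Step 5: alpha = 0.05. fail to reject H0.

tau_b = 0.8000 (C=9, D=1), p = 0.083333, fail to reject H0.


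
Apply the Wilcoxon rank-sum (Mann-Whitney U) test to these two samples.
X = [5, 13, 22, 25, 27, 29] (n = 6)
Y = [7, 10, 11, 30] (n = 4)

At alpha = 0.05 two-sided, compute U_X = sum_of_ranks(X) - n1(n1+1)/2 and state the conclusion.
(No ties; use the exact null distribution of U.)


Step 1: Combine and sort all 10 observations; assign midranks.
sorted (value, group): (5,X), (7,Y), (10,Y), (11,Y), (13,X), (22,X), (25,X), (27,X), (29,X), (30,Y)
ranks: 5->1, 7->2, 10->3, 11->4, 13->5, 22->6, 25->7, 27->8, 29->9, 30->10
Step 2: Rank sum for X: R1 = 1 + 5 + 6 + 7 + 8 + 9 = 36.
Step 3: U_X = R1 - n1(n1+1)/2 = 36 - 6*7/2 = 36 - 21 = 15.
       U_Y = n1*n2 - U_X = 24 - 15 = 9.
Step 4: No ties, so the exact null distribution of U (based on enumerating the C(10,6) = 210 equally likely rank assignments) gives the two-sided p-value.
Step 5: p-value = 0.609524; compare to alpha = 0.05. fail to reject H0.

U_X = 15, p = 0.609524, fail to reject H0 at alpha = 0.05.


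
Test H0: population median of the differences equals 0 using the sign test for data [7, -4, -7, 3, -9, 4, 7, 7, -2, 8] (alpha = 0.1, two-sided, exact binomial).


Step 1: Discard zero differences. Original n = 10; n_eff = number of nonzero differences = 10.
Nonzero differences (with sign): +7, -4, -7, +3, -9, +4, +7, +7, -2, +8
Step 2: Count signs: positive = 6, negative = 4.
Step 3: Under H0: P(positive) = 0.5, so the number of positives S ~ Bin(10, 0.5).
Step 4: Two-sided exact p-value = sum of Bin(10,0.5) probabilities at or below the observed probability = 0.753906.
Step 5: alpha = 0.1. fail to reject H0.

n_eff = 10, pos = 6, neg = 4, p = 0.753906, fail to reject H0.


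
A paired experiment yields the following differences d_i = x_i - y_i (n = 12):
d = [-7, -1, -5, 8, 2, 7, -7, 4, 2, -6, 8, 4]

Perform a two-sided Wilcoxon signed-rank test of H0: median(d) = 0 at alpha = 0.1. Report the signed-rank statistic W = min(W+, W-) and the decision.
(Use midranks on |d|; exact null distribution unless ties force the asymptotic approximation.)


Step 1: Drop any zero differences (none here) and take |d_i|.
|d| = [7, 1, 5, 8, 2, 7, 7, 4, 2, 6, 8, 4]
Step 2: Midrank |d_i| (ties get averaged ranks).
ranks: |7|->9, |1|->1, |5|->6, |8|->11.5, |2|->2.5, |7|->9, |7|->9, |4|->4.5, |2|->2.5, |6|->7, |8|->11.5, |4|->4.5
Step 3: Attach original signs; sum ranks with positive sign and with negative sign.
W+ = 11.5 + 2.5 + 9 + 4.5 + 2.5 + 11.5 + 4.5 = 46
W- = 9 + 1 + 6 + 9 + 7 = 32
(Check: W+ + W- = 78 should equal n(n+1)/2 = 78.)
Step 4: Test statistic W = min(W+, W-) = 32.
Step 5: Ties in |d|, so use the tie-corrected normal approximation.
        E[W] = n(n+1)/4 = 12*13/4 = 39.
        Tie groups: |d|=2 (t=2), |d|=4 (t=2), |d|=7 (t=3), |d|=8 (t=2); sum(t^3 - t) = 42.
        Var[W] = n(n+1)(2n+1)/24 - sum(t^3-t)/48 = 3900/24 - 42/48 = 161.625.
        z = (W - E[W]) / sqrt(Var[W]) = (32 - 39) / 12.7132 = -0.5506.
        Two-sided p = 2*Phi(z) = 0.581901.
Step 6: alpha = 0.1. fail to reject H0.

W+ = 46, W- = 32, W = min = 32, p = 0.581901, fail to reject H0.


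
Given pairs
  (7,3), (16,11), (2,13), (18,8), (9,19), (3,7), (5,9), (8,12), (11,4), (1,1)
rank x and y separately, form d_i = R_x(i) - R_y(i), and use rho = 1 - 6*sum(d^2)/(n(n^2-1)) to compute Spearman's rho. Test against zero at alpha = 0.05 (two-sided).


Step 1: Rank x and y separately (midranks; no ties here).
rank(x): 7->5, 16->9, 2->2, 18->10, 9->7, 3->3, 5->4, 8->6, 11->8, 1->1
rank(y): 3->2, 11->7, 13->9, 8->5, 19->10, 7->4, 9->6, 12->8, 4->3, 1->1
Step 2: d_i = R_x(i) - R_y(i); compute d_i^2.
  (5-2)^2=9, (9-7)^2=4, (2-9)^2=49, (10-5)^2=25, (7-10)^2=9, (3-4)^2=1, (4-6)^2=4, (6-8)^2=4, (8-3)^2=25, (1-1)^2=0
sum(d^2) = 130.
Step 3: rho = 1 - 6*130 / (10*(10^2 - 1)) = 1 - 780/990 = 0.212121.
Step 4: Under H0, t = rho * sqrt((n-2)/(1-rho^2)) = 0.6139 ~ t(8).
Step 5: Two-sided p-value from the t-distribution with 8 df = 0.556306.
Step 6: alpha = 0.05. fail to reject H0.

rho = 0.2121, p = 0.556306, fail to reject H0 at alpha = 0.05.


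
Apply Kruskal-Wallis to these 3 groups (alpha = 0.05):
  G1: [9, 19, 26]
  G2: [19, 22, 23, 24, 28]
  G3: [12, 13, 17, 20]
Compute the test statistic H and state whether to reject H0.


Step 1: Combine all N = 12 observations and assign midranks.
sorted (value, group, rank): (9,G1,1), (12,G3,2), (13,G3,3), (17,G3,4), (19,G1,5.5), (19,G2,5.5), (20,G3,7), (22,G2,8), (23,G2,9), (24,G2,10), (26,G1,11), (28,G2,12)
Step 2: Sum ranks within each group.
R_1 = 17.5 (n_1 = 3)
R_2 = 44.5 (n_2 = 5)
R_3 = 16 (n_3 = 4)
Step 3: H = 12/(N(N+1)) * sum(R_i^2/n_i) - 3(N+1)
     = 12/(12*13) * (17.5^2/3 + 44.5^2/5 + 16^2/4) - 3*13
     = 0.076923 * 562.133 - 39
     = 4.241026.
Step 4: Ties present; correction factor C = 1 - 6/(12^3 - 12) = 0.996503. Corrected H = 4.241026 / 0.996503 = 4.255906.
Step 5: Under H0, H ~ chi^2(2); p-value = 0.119081.
Step 6: alpha = 0.05. fail to reject H0.

H = 4.2559, df = 2, p = 0.119081, fail to reject H0.


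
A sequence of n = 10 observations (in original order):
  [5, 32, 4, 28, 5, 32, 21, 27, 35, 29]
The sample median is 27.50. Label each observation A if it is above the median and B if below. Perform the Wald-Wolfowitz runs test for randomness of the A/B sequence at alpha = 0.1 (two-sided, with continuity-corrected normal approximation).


Step 1: Compute median = 27.50; label A = above, B = below.
Labels in order: BABABABBAA  (n_A = 5, n_B = 5)
Step 2: Count runs R = 8.
Step 3: Under H0 (random ordering), E[R] = 2*n_A*n_B/(n_A+n_B) + 1 = 2*5*5/10 + 1 = 6.0000.
        Var[R] = 2*n_A*n_B*(2*n_A*n_B - n_A - n_B) / ((n_A+n_B)^2 * (n_A+n_B-1)) = 2000/900 = 2.2222.
        SD[R] = 1.4907.
Step 4: Continuity-corrected z = (R - 0.5 - E[R]) / SD[R] = (8 - 0.5 - 6.0000) / 1.4907 = 1.0062.
Step 5: Two-sided p-value via normal approximation = 2*(1 - Phi(|z|)) = 0.314305.
Step 6: alpha = 0.1. fail to reject H0.

R = 8, z = 1.0062, p = 0.314305, fail to reject H0.


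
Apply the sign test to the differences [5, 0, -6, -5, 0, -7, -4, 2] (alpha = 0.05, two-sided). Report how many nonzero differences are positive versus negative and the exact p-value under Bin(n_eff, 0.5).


Step 1: Discard zero differences. Original n = 8; n_eff = number of nonzero differences = 6.
Nonzero differences (with sign): +5, -6, -5, -7, -4, +2
Step 2: Count signs: positive = 2, negative = 4.
Step 3: Under H0: P(positive) = 0.5, so the number of positives S ~ Bin(6, 0.5).
Step 4: Two-sided exact p-value = sum of Bin(6,0.5) probabilities at or below the observed probability = 0.687500.
Step 5: alpha = 0.05. fail to reject H0.

n_eff = 6, pos = 2, neg = 4, p = 0.687500, fail to reject H0.


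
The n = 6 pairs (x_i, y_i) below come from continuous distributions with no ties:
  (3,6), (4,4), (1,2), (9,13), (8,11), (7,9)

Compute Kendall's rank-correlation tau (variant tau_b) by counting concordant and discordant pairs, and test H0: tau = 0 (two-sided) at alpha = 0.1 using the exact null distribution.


Step 1: Enumerate the 15 unordered pairs (i,j) with i<j and classify each by sign(x_j-x_i) * sign(y_j-y_i).
  (1,2):dx=+1,dy=-2->D; (1,3):dx=-2,dy=-4->C; (1,4):dx=+6,dy=+7->C; (1,5):dx=+5,dy=+5->C
  (1,6):dx=+4,dy=+3->C; (2,3):dx=-3,dy=-2->C; (2,4):dx=+5,dy=+9->C; (2,5):dx=+4,dy=+7->C
  (2,6):dx=+3,dy=+5->C; (3,4):dx=+8,dy=+11->C; (3,5):dx=+7,dy=+9->C; (3,6):dx=+6,dy=+7->C
  (4,5):dx=-1,dy=-2->C; (4,6):dx=-2,dy=-4->C; (5,6):dx=-1,dy=-2->C
Step 2: C = 14, D = 1, total pairs = 15.
Step 3: tau = (C - D)/(n(n-1)/2) = (14 - 1)/15 = 0.866667.
Step 4: Exact two-sided p-value (enumerate n! = 720 permutations of y under H0): p = 0.016667.
Step 5: alpha = 0.1. reject H0.

tau_b = 0.8667 (C=14, D=1), p = 0.016667, reject H0.


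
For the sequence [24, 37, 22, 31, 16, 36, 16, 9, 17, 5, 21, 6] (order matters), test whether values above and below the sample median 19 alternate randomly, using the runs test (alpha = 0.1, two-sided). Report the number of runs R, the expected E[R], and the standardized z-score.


Step 1: Compute median = 19; label A = above, B = below.
Labels in order: AAAABABBBBAB  (n_A = 6, n_B = 6)
Step 2: Count runs R = 6.
Step 3: Under H0 (random ordering), E[R] = 2*n_A*n_B/(n_A+n_B) + 1 = 2*6*6/12 + 1 = 7.0000.
        Var[R] = 2*n_A*n_B*(2*n_A*n_B - n_A - n_B) / ((n_A+n_B)^2 * (n_A+n_B-1)) = 4320/1584 = 2.7273.
        SD[R] = 1.6514.
Step 4: Continuity-corrected z = (R + 0.5 - E[R]) / SD[R] = (6 + 0.5 - 7.0000) / 1.6514 = -0.3028.
Step 5: Two-sided p-value via normal approximation = 2*(1 - Phi(|z|)) = 0.762069.
Step 6: alpha = 0.1. fail to reject H0.

R = 6, z = -0.3028, p = 0.762069, fail to reject H0.


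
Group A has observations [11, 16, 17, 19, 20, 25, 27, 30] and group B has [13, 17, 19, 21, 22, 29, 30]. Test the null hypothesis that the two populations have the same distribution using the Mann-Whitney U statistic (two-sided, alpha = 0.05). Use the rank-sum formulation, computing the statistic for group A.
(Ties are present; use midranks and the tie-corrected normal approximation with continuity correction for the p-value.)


Step 1: Combine and sort all 15 observations; assign midranks.
sorted (value, group): (11,X), (13,Y), (16,X), (17,X), (17,Y), (19,X), (19,Y), (20,X), (21,Y), (22,Y), (25,X), (27,X), (29,Y), (30,X), (30,Y)
ranks: 11->1, 13->2, 16->3, 17->4.5, 17->4.5, 19->6.5, 19->6.5, 20->8, 21->9, 22->10, 25->11, 27->12, 29->13, 30->14.5, 30->14.5
Step 2: Rank sum for X: R1 = 1 + 3 + 4.5 + 6.5 + 8 + 11 + 12 + 14.5 = 60.5.
Step 3: U_X = R1 - n1(n1+1)/2 = 60.5 - 8*9/2 = 60.5 - 36 = 24.5.
       U_Y = n1*n2 - U_X = 56 - 24.5 = 31.5.
Step 4: Ties are present, so use the tie-corrected normal approximation (with continuity correction) for the p-value.
Step 5: p-value = 0.727753; compare to alpha = 0.05. fail to reject H0.

U_X = 24.5, p = 0.727753, fail to reject H0 at alpha = 0.05.


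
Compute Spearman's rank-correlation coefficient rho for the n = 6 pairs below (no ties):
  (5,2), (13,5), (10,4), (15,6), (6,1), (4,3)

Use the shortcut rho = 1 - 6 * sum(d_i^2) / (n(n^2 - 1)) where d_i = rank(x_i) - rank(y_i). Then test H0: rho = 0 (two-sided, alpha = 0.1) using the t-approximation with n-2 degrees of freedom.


Step 1: Rank x and y separately (midranks; no ties here).
rank(x): 5->2, 13->5, 10->4, 15->6, 6->3, 4->1
rank(y): 2->2, 5->5, 4->4, 6->6, 1->1, 3->3
Step 2: d_i = R_x(i) - R_y(i); compute d_i^2.
  (2-2)^2=0, (5-5)^2=0, (4-4)^2=0, (6-6)^2=0, (3-1)^2=4, (1-3)^2=4
sum(d^2) = 8.
Step 3: rho = 1 - 6*8 / (6*(6^2 - 1)) = 1 - 48/210 = 0.771429.
Step 4: Under H0, t = rho * sqrt((n-2)/(1-rho^2)) = 2.4247 ~ t(4).
Step 5: Two-sided p-value from the t-distribution with 4 df = 0.072397.
Step 6: alpha = 0.1. reject H0.

rho = 0.7714, p = 0.072397, reject H0 at alpha = 0.1.


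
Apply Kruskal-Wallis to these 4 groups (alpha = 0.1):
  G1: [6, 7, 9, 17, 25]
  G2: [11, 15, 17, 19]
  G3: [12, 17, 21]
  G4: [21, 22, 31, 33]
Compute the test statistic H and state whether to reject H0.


Step 1: Combine all N = 16 observations and assign midranks.
sorted (value, group, rank): (6,G1,1), (7,G1,2), (9,G1,3), (11,G2,4), (12,G3,5), (15,G2,6), (17,G1,8), (17,G2,8), (17,G3,8), (19,G2,10), (21,G3,11.5), (21,G4,11.5), (22,G4,13), (25,G1,14), (31,G4,15), (33,G4,16)
Step 2: Sum ranks within each group.
R_1 = 28 (n_1 = 5)
R_2 = 28 (n_2 = 4)
R_3 = 24.5 (n_3 = 3)
R_4 = 55.5 (n_4 = 4)
Step 3: H = 12/(N(N+1)) * sum(R_i^2/n_i) - 3(N+1)
     = 12/(16*17) * (28^2/5 + 28^2/4 + 24.5^2/3 + 55.5^2/4) - 3*17
     = 0.044118 * 1322.95 - 51
     = 7.365257.
Step 4: Ties present; correction factor C = 1 - 30/(16^3 - 16) = 0.992647. Corrected H = 7.365257 / 0.992647 = 7.419815.
Step 5: Under H0, H ~ chi^2(3); p-value = 0.059655.
Step 6: alpha = 0.1. reject H0.

H = 7.4198, df = 3, p = 0.059655, reject H0.


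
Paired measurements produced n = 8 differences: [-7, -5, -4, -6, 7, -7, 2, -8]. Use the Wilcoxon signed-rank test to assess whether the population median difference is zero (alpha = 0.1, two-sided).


Step 1: Drop any zero differences (none here) and take |d_i|.
|d| = [7, 5, 4, 6, 7, 7, 2, 8]
Step 2: Midrank |d_i| (ties get averaged ranks).
ranks: |7|->6, |5|->3, |4|->2, |6|->4, |7|->6, |7|->6, |2|->1, |8|->8
Step 3: Attach original signs; sum ranks with positive sign and with negative sign.
W+ = 6 + 1 = 7
W- = 6 + 3 + 2 + 4 + 6 + 8 = 29
(Check: W+ + W- = 36 should equal n(n+1)/2 = 36.)
Step 4: Test statistic W = min(W+, W-) = 7.
Step 5: Ties in |d|, so use the tie-corrected normal approximation.
        E[W] = n(n+1)/4 = 8*9/4 = 18.
        Tie groups: |d|=7 (t=3); sum(t^3 - t) = 24.
        Var[W] = n(n+1)(2n+1)/24 - sum(t^3-t)/48 = 1224/24 - 24/48 = 50.5.
        z = (W - E[W]) / sqrt(Var[W]) = (7 - 18) / 7.1063 = -1.5479.
        Two-sided p = 2*Phi(z) = 0.121643.
Step 6: alpha = 0.1. fail to reject H0.

W+ = 7, W- = 29, W = min = 7, p = 0.121643, fail to reject H0.


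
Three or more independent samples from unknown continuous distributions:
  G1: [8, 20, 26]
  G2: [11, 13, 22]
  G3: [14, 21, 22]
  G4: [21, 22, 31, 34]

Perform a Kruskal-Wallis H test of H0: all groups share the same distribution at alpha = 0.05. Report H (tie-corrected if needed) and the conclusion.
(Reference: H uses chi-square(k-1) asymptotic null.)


Step 1: Combine all N = 13 observations and assign midranks.
sorted (value, group, rank): (8,G1,1), (11,G2,2), (13,G2,3), (14,G3,4), (20,G1,5), (21,G3,6.5), (21,G4,6.5), (22,G2,9), (22,G3,9), (22,G4,9), (26,G1,11), (31,G4,12), (34,G4,13)
Step 2: Sum ranks within each group.
R_1 = 17 (n_1 = 3)
R_2 = 14 (n_2 = 3)
R_3 = 19.5 (n_3 = 3)
R_4 = 40.5 (n_4 = 4)
Step 3: H = 12/(N(N+1)) * sum(R_i^2/n_i) - 3(N+1)
     = 12/(13*14) * (17^2/3 + 14^2/3 + 19.5^2/3 + 40.5^2/4) - 3*14
     = 0.065934 * 698.479 - 42
     = 4.053571.
Step 4: Ties present; correction factor C = 1 - 30/(13^3 - 13) = 0.986264. Corrected H = 4.053571 / 0.986264 = 4.110028.
Step 5: Under H0, H ~ chi^2(3); p-value = 0.249826.
Step 6: alpha = 0.05. fail to reject H0.

H = 4.1100, df = 3, p = 0.249826, fail to reject H0.


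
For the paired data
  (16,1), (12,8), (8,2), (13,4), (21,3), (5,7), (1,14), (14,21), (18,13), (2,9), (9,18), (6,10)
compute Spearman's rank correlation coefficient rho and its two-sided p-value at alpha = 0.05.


Step 1: Rank x and y separately (midranks; no ties here).
rank(x): 16->10, 12->7, 8->5, 13->8, 21->12, 5->3, 1->1, 14->9, 18->11, 2->2, 9->6, 6->4
rank(y): 1->1, 8->6, 2->2, 4->4, 3->3, 7->5, 14->10, 21->12, 13->9, 9->7, 18->11, 10->8
Step 2: d_i = R_x(i) - R_y(i); compute d_i^2.
  (10-1)^2=81, (7-6)^2=1, (5-2)^2=9, (8-4)^2=16, (12-3)^2=81, (3-5)^2=4, (1-10)^2=81, (9-12)^2=9, (11-9)^2=4, (2-7)^2=25, (6-11)^2=25, (4-8)^2=16
sum(d^2) = 352.
Step 3: rho = 1 - 6*352 / (12*(12^2 - 1)) = 1 - 2112/1716 = -0.230769.
Step 4: Under H0, t = rho * sqrt((n-2)/(1-rho^2)) = -0.7500 ~ t(10).
Step 5: Two-sided p-value from the t-distribution with 10 df = 0.470532.
Step 6: alpha = 0.05. fail to reject H0.

rho = -0.2308, p = 0.470532, fail to reject H0 at alpha = 0.05.


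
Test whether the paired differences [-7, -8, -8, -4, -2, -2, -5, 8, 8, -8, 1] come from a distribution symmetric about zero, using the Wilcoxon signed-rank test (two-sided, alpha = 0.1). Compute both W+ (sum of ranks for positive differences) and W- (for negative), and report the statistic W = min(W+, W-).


Step 1: Drop any zero differences (none here) and take |d_i|.
|d| = [7, 8, 8, 4, 2, 2, 5, 8, 8, 8, 1]
Step 2: Midrank |d_i| (ties get averaged ranks).
ranks: |7|->6, |8|->9, |8|->9, |4|->4, |2|->2.5, |2|->2.5, |5|->5, |8|->9, |8|->9, |8|->9, |1|->1
Step 3: Attach original signs; sum ranks with positive sign and with negative sign.
W+ = 9 + 9 + 1 = 19
W- = 6 + 9 + 9 + 4 + 2.5 + 2.5 + 5 + 9 = 47
(Check: W+ + W- = 66 should equal n(n+1)/2 = 66.)
Step 4: Test statistic W = min(W+, W-) = 19.
Step 5: Ties in |d|, so use the tie-corrected normal approximation.
        E[W] = n(n+1)/4 = 11*12/4 = 33.
        Tie groups: |d|=2 (t=2), |d|=8 (t=5); sum(t^3 - t) = 126.
        Var[W] = n(n+1)(2n+1)/24 - sum(t^3-t)/48 = 3036/24 - 126/48 = 123.875.
        z = (W - E[W]) / sqrt(Var[W]) = (19 - 33) / 11.1299 = -1.2579.
        Two-sided p = 2*Phi(z) = 0.208438.
Step 6: alpha = 0.1. fail to reject H0.

W+ = 19, W- = 47, W = min = 19, p = 0.208438, fail to reject H0.


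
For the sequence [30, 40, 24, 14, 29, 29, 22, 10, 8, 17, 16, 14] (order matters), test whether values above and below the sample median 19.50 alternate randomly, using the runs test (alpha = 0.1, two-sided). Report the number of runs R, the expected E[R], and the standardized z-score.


Step 1: Compute median = 19.50; label A = above, B = below.
Labels in order: AAABAAABBBBB  (n_A = 6, n_B = 6)
Step 2: Count runs R = 4.
Step 3: Under H0 (random ordering), E[R] = 2*n_A*n_B/(n_A+n_B) + 1 = 2*6*6/12 + 1 = 7.0000.
        Var[R] = 2*n_A*n_B*(2*n_A*n_B - n_A - n_B) / ((n_A+n_B)^2 * (n_A+n_B-1)) = 4320/1584 = 2.7273.
        SD[R] = 1.6514.
Step 4: Continuity-corrected z = (R + 0.5 - E[R]) / SD[R] = (4 + 0.5 - 7.0000) / 1.6514 = -1.5138.
Step 5: Two-sided p-value via normal approximation = 2*(1 - Phi(|z|)) = 0.130070.
Step 6: alpha = 0.1. fail to reject H0.

R = 4, z = -1.5138, p = 0.130070, fail to reject H0.


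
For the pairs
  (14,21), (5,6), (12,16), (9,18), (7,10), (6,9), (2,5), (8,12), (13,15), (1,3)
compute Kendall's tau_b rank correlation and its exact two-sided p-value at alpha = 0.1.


Step 1: Enumerate the 45 unordered pairs (i,j) with i<j and classify each by sign(x_j-x_i) * sign(y_j-y_i).
  (1,2):dx=-9,dy=-15->C; (1,3):dx=-2,dy=-5->C; (1,4):dx=-5,dy=-3->C; (1,5):dx=-7,dy=-11->C
  (1,6):dx=-8,dy=-12->C; (1,7):dx=-12,dy=-16->C; (1,8):dx=-6,dy=-9->C; (1,9):dx=-1,dy=-6->C
  (1,10):dx=-13,dy=-18->C; (2,3):dx=+7,dy=+10->C; (2,4):dx=+4,dy=+12->C; (2,5):dx=+2,dy=+4->C
  (2,6):dx=+1,dy=+3->C; (2,7):dx=-3,dy=-1->C; (2,8):dx=+3,dy=+6->C; (2,9):dx=+8,dy=+9->C
  (2,10):dx=-4,dy=-3->C; (3,4):dx=-3,dy=+2->D; (3,5):dx=-5,dy=-6->C; (3,6):dx=-6,dy=-7->C
  (3,7):dx=-10,dy=-11->C; (3,8):dx=-4,dy=-4->C; (3,9):dx=+1,dy=-1->D; (3,10):dx=-11,dy=-13->C
  (4,5):dx=-2,dy=-8->C; (4,6):dx=-3,dy=-9->C; (4,7):dx=-7,dy=-13->C; (4,8):dx=-1,dy=-6->C
  (4,9):dx=+4,dy=-3->D; (4,10):dx=-8,dy=-15->C; (5,6):dx=-1,dy=-1->C; (5,7):dx=-5,dy=-5->C
  (5,8):dx=+1,dy=+2->C; (5,9):dx=+6,dy=+5->C; (5,10):dx=-6,dy=-7->C; (6,7):dx=-4,dy=-4->C
  (6,8):dx=+2,dy=+3->C; (6,9):dx=+7,dy=+6->C; (6,10):dx=-5,dy=-6->C; (7,8):dx=+6,dy=+7->C
  (7,9):dx=+11,dy=+10->C; (7,10):dx=-1,dy=-2->C; (8,9):dx=+5,dy=+3->C; (8,10):dx=-7,dy=-9->C
  (9,10):dx=-12,dy=-12->C
Step 2: C = 42, D = 3, total pairs = 45.
Step 3: tau = (C - D)/(n(n-1)/2) = (42 - 3)/45 = 0.866667.
Step 4: Exact two-sided p-value (enumerate n! = 3628800 permutations of y under H0): p = 0.000115.
Step 5: alpha = 0.1. reject H0.

tau_b = 0.8667 (C=42, D=3), p = 0.000115, reject H0.


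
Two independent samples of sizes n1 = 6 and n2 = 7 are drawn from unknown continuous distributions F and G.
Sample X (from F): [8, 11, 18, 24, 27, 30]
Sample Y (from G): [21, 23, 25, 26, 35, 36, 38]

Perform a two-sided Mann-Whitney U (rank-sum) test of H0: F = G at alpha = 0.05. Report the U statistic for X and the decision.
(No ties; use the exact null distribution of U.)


Step 1: Combine and sort all 13 observations; assign midranks.
sorted (value, group): (8,X), (11,X), (18,X), (21,Y), (23,Y), (24,X), (25,Y), (26,Y), (27,X), (30,X), (35,Y), (36,Y), (38,Y)
ranks: 8->1, 11->2, 18->3, 21->4, 23->5, 24->6, 25->7, 26->8, 27->9, 30->10, 35->11, 36->12, 38->13
Step 2: Rank sum for X: R1 = 1 + 2 + 3 + 6 + 9 + 10 = 31.
Step 3: U_X = R1 - n1(n1+1)/2 = 31 - 6*7/2 = 31 - 21 = 10.
       U_Y = n1*n2 - U_X = 42 - 10 = 32.
Step 4: No ties, so the exact null distribution of U (based on enumerating the C(13,6) = 1716 equally likely rank assignments) gives the two-sided p-value.
Step 5: p-value = 0.137529; compare to alpha = 0.05. fail to reject H0.

U_X = 10, p = 0.137529, fail to reject H0 at alpha = 0.05.


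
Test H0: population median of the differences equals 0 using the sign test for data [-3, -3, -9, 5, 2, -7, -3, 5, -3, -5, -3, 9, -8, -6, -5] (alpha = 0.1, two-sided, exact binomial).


Step 1: Discard zero differences. Original n = 15; n_eff = number of nonzero differences = 15.
Nonzero differences (with sign): -3, -3, -9, +5, +2, -7, -3, +5, -3, -5, -3, +9, -8, -6, -5
Step 2: Count signs: positive = 4, negative = 11.
Step 3: Under H0: P(positive) = 0.5, so the number of positives S ~ Bin(15, 0.5).
Step 4: Two-sided exact p-value = sum of Bin(15,0.5) probabilities at or below the observed probability = 0.118469.
Step 5: alpha = 0.1. fail to reject H0.

n_eff = 15, pos = 4, neg = 11, p = 0.118469, fail to reject H0.


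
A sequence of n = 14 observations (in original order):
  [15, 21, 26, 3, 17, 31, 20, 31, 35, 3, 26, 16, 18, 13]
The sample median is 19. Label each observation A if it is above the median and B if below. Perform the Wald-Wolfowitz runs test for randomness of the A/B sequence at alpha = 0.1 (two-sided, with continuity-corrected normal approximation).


Step 1: Compute median = 19; label A = above, B = below.
Labels in order: BAABBAAAABABBB  (n_A = 7, n_B = 7)
Step 2: Count runs R = 7.
Step 3: Under H0 (random ordering), E[R] = 2*n_A*n_B/(n_A+n_B) + 1 = 2*7*7/14 + 1 = 8.0000.
        Var[R] = 2*n_A*n_B*(2*n_A*n_B - n_A - n_B) / ((n_A+n_B)^2 * (n_A+n_B-1)) = 8232/2548 = 3.2308.
        SD[R] = 1.7974.
Step 4: Continuity-corrected z = (R + 0.5 - E[R]) / SD[R] = (7 + 0.5 - 8.0000) / 1.7974 = -0.2782.
Step 5: Two-sided p-value via normal approximation = 2*(1 - Phi(|z|)) = 0.780879.
Step 6: alpha = 0.1. fail to reject H0.

R = 7, z = -0.2782, p = 0.780879, fail to reject H0.


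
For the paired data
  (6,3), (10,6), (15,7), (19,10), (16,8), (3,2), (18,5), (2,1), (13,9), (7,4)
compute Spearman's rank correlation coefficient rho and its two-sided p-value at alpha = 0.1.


Step 1: Rank x and y separately (midranks; no ties here).
rank(x): 6->3, 10->5, 15->7, 19->10, 16->8, 3->2, 18->9, 2->1, 13->6, 7->4
rank(y): 3->3, 6->6, 7->7, 10->10, 8->8, 2->2, 5->5, 1->1, 9->9, 4->4
Step 2: d_i = R_x(i) - R_y(i); compute d_i^2.
  (3-3)^2=0, (5-6)^2=1, (7-7)^2=0, (10-10)^2=0, (8-8)^2=0, (2-2)^2=0, (9-5)^2=16, (1-1)^2=0, (6-9)^2=9, (4-4)^2=0
sum(d^2) = 26.
Step 3: rho = 1 - 6*26 / (10*(10^2 - 1)) = 1 - 156/990 = 0.842424.
Step 4: Under H0, t = rho * sqrt((n-2)/(1-rho^2)) = 4.4222 ~ t(8).
Step 5: Two-sided p-value from the t-distribution with 8 df = 0.002220.
Step 6: alpha = 0.1. reject H0.

rho = 0.8424, p = 0.002220, reject H0 at alpha = 0.1.


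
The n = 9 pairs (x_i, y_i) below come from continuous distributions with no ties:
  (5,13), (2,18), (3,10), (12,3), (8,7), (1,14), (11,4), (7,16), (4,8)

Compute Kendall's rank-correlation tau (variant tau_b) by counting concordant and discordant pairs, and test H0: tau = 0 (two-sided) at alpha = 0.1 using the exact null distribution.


Step 1: Enumerate the 36 unordered pairs (i,j) with i<j and classify each by sign(x_j-x_i) * sign(y_j-y_i).
  (1,2):dx=-3,dy=+5->D; (1,3):dx=-2,dy=-3->C; (1,4):dx=+7,dy=-10->D; (1,5):dx=+3,dy=-6->D
  (1,6):dx=-4,dy=+1->D; (1,7):dx=+6,dy=-9->D; (1,8):dx=+2,dy=+3->C; (1,9):dx=-1,dy=-5->C
  (2,3):dx=+1,dy=-8->D; (2,4):dx=+10,dy=-15->D; (2,5):dx=+6,dy=-11->D; (2,6):dx=-1,dy=-4->C
  (2,7):dx=+9,dy=-14->D; (2,8):dx=+5,dy=-2->D; (2,9):dx=+2,dy=-10->D; (3,4):dx=+9,dy=-7->D
  (3,5):dx=+5,dy=-3->D; (3,6):dx=-2,dy=+4->D; (3,7):dx=+8,dy=-6->D; (3,8):dx=+4,dy=+6->C
  (3,9):dx=+1,dy=-2->D; (4,5):dx=-4,dy=+4->D; (4,6):dx=-11,dy=+11->D; (4,7):dx=-1,dy=+1->D
  (4,8):dx=-5,dy=+13->D; (4,9):dx=-8,dy=+5->D; (5,6):dx=-7,dy=+7->D; (5,7):dx=+3,dy=-3->D
  (5,8):dx=-1,dy=+9->D; (5,9):dx=-4,dy=+1->D; (6,7):dx=+10,dy=-10->D; (6,8):dx=+6,dy=+2->C
  (6,9):dx=+3,dy=-6->D; (7,8):dx=-4,dy=+12->D; (7,9):dx=-7,dy=+4->D; (8,9):dx=-3,dy=-8->C
Step 2: C = 7, D = 29, total pairs = 36.
Step 3: tau = (C - D)/(n(n-1)/2) = (7 - 29)/36 = -0.611111.
Step 4: Exact two-sided p-value (enumerate n! = 362880 permutations of y under H0): p = 0.024741.
Step 5: alpha = 0.1. reject H0.

tau_b = -0.6111 (C=7, D=29), p = 0.024741, reject H0.


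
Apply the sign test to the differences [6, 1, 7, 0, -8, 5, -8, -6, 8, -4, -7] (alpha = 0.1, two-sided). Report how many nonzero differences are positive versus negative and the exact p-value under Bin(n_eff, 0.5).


Step 1: Discard zero differences. Original n = 11; n_eff = number of nonzero differences = 10.
Nonzero differences (with sign): +6, +1, +7, -8, +5, -8, -6, +8, -4, -7
Step 2: Count signs: positive = 5, negative = 5.
Step 3: Under H0: P(positive) = 0.5, so the number of positives S ~ Bin(10, 0.5).
Step 4: Two-sided exact p-value = sum of Bin(10,0.5) probabilities at or below the observed probability = 1.000000.
Step 5: alpha = 0.1. fail to reject H0.

n_eff = 10, pos = 5, neg = 5, p = 1.000000, fail to reject H0.


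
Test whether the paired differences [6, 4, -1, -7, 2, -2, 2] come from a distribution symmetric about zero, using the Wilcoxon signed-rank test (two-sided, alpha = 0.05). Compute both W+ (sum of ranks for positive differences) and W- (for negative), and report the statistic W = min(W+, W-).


Step 1: Drop any zero differences (none here) and take |d_i|.
|d| = [6, 4, 1, 7, 2, 2, 2]
Step 2: Midrank |d_i| (ties get averaged ranks).
ranks: |6|->6, |4|->5, |1|->1, |7|->7, |2|->3, |2|->3, |2|->3
Step 3: Attach original signs; sum ranks with positive sign and with negative sign.
W+ = 6 + 5 + 3 + 3 = 17
W- = 1 + 7 + 3 = 11
(Check: W+ + W- = 28 should equal n(n+1)/2 = 28.)
Step 4: Test statistic W = min(W+, W-) = 11.
Step 5: Ties in |d|, so use the tie-corrected normal approximation.
        E[W] = n(n+1)/4 = 7*8/4 = 14.
        Tie groups: |d|=2 (t=3); sum(t^3 - t) = 24.
        Var[W] = n(n+1)(2n+1)/24 - sum(t^3-t)/48 = 840/24 - 24/48 = 34.5.
        z = (W - E[W]) / sqrt(Var[W]) = (11 - 14) / 5.8737 = -0.5108.
        Two-sided p = 2*Phi(z) = 0.609523.
Step 6: alpha = 0.05. fail to reject H0.

W+ = 17, W- = 11, W = min = 11, p = 0.609523, fail to reject H0.


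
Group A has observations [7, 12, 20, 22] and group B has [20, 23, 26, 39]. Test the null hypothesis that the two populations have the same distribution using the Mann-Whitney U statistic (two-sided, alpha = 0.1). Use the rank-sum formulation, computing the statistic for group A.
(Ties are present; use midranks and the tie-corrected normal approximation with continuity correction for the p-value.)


Step 1: Combine and sort all 8 observations; assign midranks.
sorted (value, group): (7,X), (12,X), (20,X), (20,Y), (22,X), (23,Y), (26,Y), (39,Y)
ranks: 7->1, 12->2, 20->3.5, 20->3.5, 22->5, 23->6, 26->7, 39->8
Step 2: Rank sum for X: R1 = 1 + 2 + 3.5 + 5 = 11.5.
Step 3: U_X = R1 - n1(n1+1)/2 = 11.5 - 4*5/2 = 11.5 - 10 = 1.5.
       U_Y = n1*n2 - U_X = 16 - 1.5 = 14.5.
Step 4: Ties are present, so use the tie-corrected normal approximation (with continuity correction) for the p-value.
Step 5: p-value = 0.081429; compare to alpha = 0.1. reject H0.

U_X = 1.5, p = 0.081429, reject H0 at alpha = 0.1.


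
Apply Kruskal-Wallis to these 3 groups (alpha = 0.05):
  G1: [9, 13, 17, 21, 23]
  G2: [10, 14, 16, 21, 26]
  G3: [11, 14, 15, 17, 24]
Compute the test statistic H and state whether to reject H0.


Step 1: Combine all N = 15 observations and assign midranks.
sorted (value, group, rank): (9,G1,1), (10,G2,2), (11,G3,3), (13,G1,4), (14,G2,5.5), (14,G3,5.5), (15,G3,7), (16,G2,8), (17,G1,9.5), (17,G3,9.5), (21,G1,11.5), (21,G2,11.5), (23,G1,13), (24,G3,14), (26,G2,15)
Step 2: Sum ranks within each group.
R_1 = 39 (n_1 = 5)
R_2 = 42 (n_2 = 5)
R_3 = 39 (n_3 = 5)
Step 3: H = 12/(N(N+1)) * sum(R_i^2/n_i) - 3(N+1)
     = 12/(15*16) * (39^2/5 + 42^2/5 + 39^2/5) - 3*16
     = 0.050000 * 961.2 - 48
     = 0.060000.
Step 4: Ties present; correction factor C = 1 - 18/(15^3 - 15) = 0.994643. Corrected H = 0.060000 / 0.994643 = 0.060323.
Step 5: Under H0, H ~ chi^2(2); p-value = 0.970289.
Step 6: alpha = 0.05. fail to reject H0.

H = 0.0603, df = 2, p = 0.970289, fail to reject H0.


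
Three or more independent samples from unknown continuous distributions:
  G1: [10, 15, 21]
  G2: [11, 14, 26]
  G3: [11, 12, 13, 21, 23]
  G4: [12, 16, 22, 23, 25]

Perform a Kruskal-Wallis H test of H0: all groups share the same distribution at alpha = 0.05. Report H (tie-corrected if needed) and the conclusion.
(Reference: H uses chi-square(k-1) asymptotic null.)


Step 1: Combine all N = 16 observations and assign midranks.
sorted (value, group, rank): (10,G1,1), (11,G2,2.5), (11,G3,2.5), (12,G3,4.5), (12,G4,4.5), (13,G3,6), (14,G2,7), (15,G1,8), (16,G4,9), (21,G1,10.5), (21,G3,10.5), (22,G4,12), (23,G3,13.5), (23,G4,13.5), (25,G4,15), (26,G2,16)
Step 2: Sum ranks within each group.
R_1 = 19.5 (n_1 = 3)
R_2 = 25.5 (n_2 = 3)
R_3 = 37 (n_3 = 5)
R_4 = 54 (n_4 = 5)
Step 3: H = 12/(N(N+1)) * sum(R_i^2/n_i) - 3(N+1)
     = 12/(16*17) * (19.5^2/3 + 25.5^2/3 + 37^2/5 + 54^2/5) - 3*17
     = 0.044118 * 1200.5 - 51
     = 1.963235.
Step 4: Ties present; correction factor C = 1 - 24/(16^3 - 16) = 0.994118. Corrected H = 1.963235 / 0.994118 = 1.974852.
Step 5: Under H0, H ~ chi^2(3); p-value = 0.577643.
Step 6: alpha = 0.05. fail to reject H0.

H = 1.9749, df = 3, p = 0.577643, fail to reject H0.


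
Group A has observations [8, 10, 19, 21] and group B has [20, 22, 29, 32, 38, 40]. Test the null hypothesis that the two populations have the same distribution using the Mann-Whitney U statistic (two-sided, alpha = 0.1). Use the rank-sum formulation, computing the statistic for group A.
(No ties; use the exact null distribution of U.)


Step 1: Combine and sort all 10 observations; assign midranks.
sorted (value, group): (8,X), (10,X), (19,X), (20,Y), (21,X), (22,Y), (29,Y), (32,Y), (38,Y), (40,Y)
ranks: 8->1, 10->2, 19->3, 20->4, 21->5, 22->6, 29->7, 32->8, 38->9, 40->10
Step 2: Rank sum for X: R1 = 1 + 2 + 3 + 5 = 11.
Step 3: U_X = R1 - n1(n1+1)/2 = 11 - 4*5/2 = 11 - 10 = 1.
       U_Y = n1*n2 - U_X = 24 - 1 = 23.
Step 4: No ties, so the exact null distribution of U (based on enumerating the C(10,4) = 210 equally likely rank assignments) gives the two-sided p-value.
Step 5: p-value = 0.019048; compare to alpha = 0.1. reject H0.

U_X = 1, p = 0.019048, reject H0 at alpha = 0.1.
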